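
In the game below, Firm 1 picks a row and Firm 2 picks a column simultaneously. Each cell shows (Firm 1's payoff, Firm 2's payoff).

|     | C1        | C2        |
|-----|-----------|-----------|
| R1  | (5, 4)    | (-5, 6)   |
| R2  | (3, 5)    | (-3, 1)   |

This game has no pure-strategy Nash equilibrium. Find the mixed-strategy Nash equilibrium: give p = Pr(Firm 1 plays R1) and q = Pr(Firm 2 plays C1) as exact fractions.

p = 2/3, q = 1/2

In a mixed NE each player is indifferent between their pure strategies, so the opponent's mix sets the indifference.
Firm 2 indifferent between C1 and C2: p·4 + (1−p)·5 = p·6 + (1−p)·1 ⟹ 5 + (-1)p = 1 + 5p ⟹ p = 2/3.
Firm 1 indifferent between R1 and R2: q·5 + (1−q)·(-5) = q·3 + (1−q)·(-3) ⟹ (-5) + 10q = (-3) + 6q ⟹ q = 1/2.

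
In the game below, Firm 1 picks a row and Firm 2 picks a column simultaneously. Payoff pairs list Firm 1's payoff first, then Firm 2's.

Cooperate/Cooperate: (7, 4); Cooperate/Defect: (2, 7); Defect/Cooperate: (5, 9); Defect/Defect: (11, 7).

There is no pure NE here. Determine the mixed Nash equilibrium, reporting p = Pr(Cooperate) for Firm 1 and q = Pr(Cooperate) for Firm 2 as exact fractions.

p = 2/5, q = 9/11

Each player's mixing probability is pinned down by making the *other* player indifferent.
Firm 2 indifferent between Cooperate and Defect: p·4 + (1−p)·9 = p·7 + (1−p)·7 ⟹ 9 + (-5)p = 7 + 0p ⟹ p = 2/5.
Firm 1 indifferent between Cooperate and Defect: q·7 + (1−q)·2 = q·5 + (1−q)·11 ⟹ 2 + 5q = 11 + (-6)q ⟹ q = 9/11.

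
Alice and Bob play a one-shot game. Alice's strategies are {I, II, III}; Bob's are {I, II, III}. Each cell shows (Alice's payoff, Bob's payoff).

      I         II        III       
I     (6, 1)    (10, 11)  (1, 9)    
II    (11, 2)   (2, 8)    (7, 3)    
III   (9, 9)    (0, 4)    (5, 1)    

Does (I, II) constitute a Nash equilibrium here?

Holding Bob at II: Alice gets 10 from I, versus 2 from II, 0 from III. No profitable deviation for Alice.
Holding Alice at I: Bob gets 11 from II, versus 1 from I, 9 from III. No profitable deviation for Bob either.

Yes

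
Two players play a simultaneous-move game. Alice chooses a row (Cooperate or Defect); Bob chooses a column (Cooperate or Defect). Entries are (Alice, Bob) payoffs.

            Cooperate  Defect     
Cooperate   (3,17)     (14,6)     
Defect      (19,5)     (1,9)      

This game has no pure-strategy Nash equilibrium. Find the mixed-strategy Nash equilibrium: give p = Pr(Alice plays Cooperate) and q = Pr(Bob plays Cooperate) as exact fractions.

p = 4/15, q = 13/29

Each player's mixing probability is pinned down by making the *other* player indifferent.
Bob indifferent between Cooperate and Defect: p·17 + (1−p)·5 = p·6 + (1−p)·9 ⟹ 5 + 12p = 9 + (-3)p ⟹ p = 4/15.
Alice indifferent between Cooperate and Defect: q·3 + (1−q)·14 = q·19 + (1−q)·1 ⟹ 14 + (-11)q = 1 + 18q ⟹ q = 13/29.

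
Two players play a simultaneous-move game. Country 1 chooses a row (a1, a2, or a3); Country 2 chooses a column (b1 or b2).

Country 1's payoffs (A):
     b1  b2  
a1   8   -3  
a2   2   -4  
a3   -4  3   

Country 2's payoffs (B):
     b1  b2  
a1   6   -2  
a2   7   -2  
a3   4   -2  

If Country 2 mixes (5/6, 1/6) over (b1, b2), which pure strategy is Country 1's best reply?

Country 1's best reply maximizes expected payoff against the mix.
a1: (5/6)·8 + (1/6)·(-3) = 37/6
a2: (5/6)·2 + (1/6)·(-4) = 1
a3: (5/6)·(-4) + (1/6)·3 = -17/6
Highest expected payoff is 37/6, from a1.

a1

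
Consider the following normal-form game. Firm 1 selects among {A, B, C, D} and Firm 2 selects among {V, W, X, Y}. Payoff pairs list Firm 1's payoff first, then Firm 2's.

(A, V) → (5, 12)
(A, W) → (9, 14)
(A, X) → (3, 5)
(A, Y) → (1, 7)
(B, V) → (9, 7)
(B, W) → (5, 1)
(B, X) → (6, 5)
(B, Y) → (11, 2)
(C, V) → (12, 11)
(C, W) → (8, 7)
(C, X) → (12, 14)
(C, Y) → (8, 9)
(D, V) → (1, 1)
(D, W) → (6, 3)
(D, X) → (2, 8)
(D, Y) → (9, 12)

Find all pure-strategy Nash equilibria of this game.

A profile is a Nash equilibrium when each player is best-responding to the other.
Firm 1's best responses — vs V: C (payoff 12); vs W: A (payoff 9); vs X: C (payoff 12); vs Y: B (payoff 11).
Firm 2's best responses — vs A: W (payoff 14); vs B: V (payoff 7); vs C: X (payoff 14); vs D: Y (payoff 12).
Mutual best responses occur at (A, W) and (C, X); at each, neither player gains by switching.

(A, W) and (C, X)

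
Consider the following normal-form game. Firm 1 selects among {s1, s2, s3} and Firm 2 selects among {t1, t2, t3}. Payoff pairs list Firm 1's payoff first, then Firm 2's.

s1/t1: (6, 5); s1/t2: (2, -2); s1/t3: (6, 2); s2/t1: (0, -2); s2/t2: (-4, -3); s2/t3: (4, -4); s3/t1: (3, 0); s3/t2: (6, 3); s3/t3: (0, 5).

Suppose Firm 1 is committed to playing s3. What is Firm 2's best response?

t3

With Firm 1 fixed at s3, Firm 2's payoffs are: t1 → 0, t2 → 3, t3 → 5.
The maximum is 5, achieved by t3.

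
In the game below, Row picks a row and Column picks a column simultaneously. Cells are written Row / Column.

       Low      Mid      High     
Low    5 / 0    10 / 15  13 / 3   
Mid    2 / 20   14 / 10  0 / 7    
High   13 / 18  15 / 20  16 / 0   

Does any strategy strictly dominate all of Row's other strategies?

High

Check whether one of Row's strategies beats all alternatives regardless of what the opponent does.
High strictly dominates: vs Low: 13 > each of {5, 2}; vs Mid: 15 > each of {10, 14}; vs High: 16 > each of {13, 0}.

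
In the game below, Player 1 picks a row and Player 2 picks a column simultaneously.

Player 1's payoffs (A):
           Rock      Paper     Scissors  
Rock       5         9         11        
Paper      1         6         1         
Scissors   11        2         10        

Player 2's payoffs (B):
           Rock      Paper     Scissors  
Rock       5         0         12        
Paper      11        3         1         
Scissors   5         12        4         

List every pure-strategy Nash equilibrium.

(Rock, Scissors)

Check mutual best responses: a cell is a NE iff neither player can gain by unilaterally deviating.
Player 1's best responses — vs Rock: Scissors (payoff 11); vs Paper: Rock (payoff 9); vs Scissors: Rock (payoff 11).
Player 2's best responses — vs Rock: Scissors (payoff 12); vs Paper: Rock (payoff 11); vs Scissors: Paper (payoff 12).
The only mutual best response is (Rock, Scissors); neither player gains by switching there.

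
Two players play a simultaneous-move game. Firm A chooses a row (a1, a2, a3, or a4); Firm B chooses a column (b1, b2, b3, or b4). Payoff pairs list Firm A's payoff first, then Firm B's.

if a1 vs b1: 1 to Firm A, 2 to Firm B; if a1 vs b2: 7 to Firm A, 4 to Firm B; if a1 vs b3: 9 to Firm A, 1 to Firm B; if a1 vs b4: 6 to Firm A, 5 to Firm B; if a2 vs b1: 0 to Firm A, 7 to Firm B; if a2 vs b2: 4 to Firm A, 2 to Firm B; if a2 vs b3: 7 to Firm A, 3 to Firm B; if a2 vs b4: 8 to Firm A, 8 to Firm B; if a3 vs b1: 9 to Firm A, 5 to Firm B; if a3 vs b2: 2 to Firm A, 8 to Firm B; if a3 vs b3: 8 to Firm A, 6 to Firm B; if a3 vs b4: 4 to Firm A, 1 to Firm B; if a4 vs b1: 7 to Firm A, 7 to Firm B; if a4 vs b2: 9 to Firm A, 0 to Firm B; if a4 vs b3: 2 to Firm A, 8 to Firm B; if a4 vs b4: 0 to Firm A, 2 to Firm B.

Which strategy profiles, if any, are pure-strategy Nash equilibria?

(a2, b4)

Find each player's best response to every opponent strategy; NE are the intersections.
Firm A's best responses — vs b1: a3 (payoff 9); vs b2: a4 (payoff 9); vs b3: a1 (payoff 9); vs b4: a2 (payoff 8).
Firm B's best responses — vs a1: b4 (payoff 5); vs a2: b4 (payoff 8); vs a3: b2 (payoff 8); vs a4: b3 (payoff 8).
The only mutual best response is (a2, b4); neither player gains by switching there.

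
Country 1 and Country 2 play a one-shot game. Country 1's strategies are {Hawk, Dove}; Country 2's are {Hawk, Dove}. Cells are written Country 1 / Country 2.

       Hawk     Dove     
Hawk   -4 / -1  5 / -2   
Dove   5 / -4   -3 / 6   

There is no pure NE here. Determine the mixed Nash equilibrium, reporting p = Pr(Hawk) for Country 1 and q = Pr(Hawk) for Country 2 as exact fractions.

p = 10/11, q = 8/17

In a mixed NE each player is indifferent between their pure strategies, so the opponent's mix sets the indifference.
Country 2 indifferent between Hawk and Dove: p·(-1) + (1−p)·(-4) = p·(-2) + (1−p)·6 ⟹ (-4) + 3p = 6 + (-8)p ⟹ p = 10/11.
Country 1 indifferent between Hawk and Dove: q·(-4) + (1−q)·5 = q·5 + (1−q)·(-3) ⟹ 5 + (-9)q = (-3) + 8q ⟹ q = 8/17.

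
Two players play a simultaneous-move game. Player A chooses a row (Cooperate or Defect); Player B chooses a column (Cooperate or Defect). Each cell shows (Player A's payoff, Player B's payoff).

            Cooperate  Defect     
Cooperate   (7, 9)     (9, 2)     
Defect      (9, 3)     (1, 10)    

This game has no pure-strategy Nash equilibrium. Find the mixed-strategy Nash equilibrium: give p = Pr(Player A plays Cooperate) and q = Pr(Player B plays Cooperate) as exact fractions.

p = 1/2, q = 4/5

Each player's mixing probability is pinned down by making the *other* player indifferent.
Player B indifferent between Cooperate and Defect: p·9 + (1−p)·3 = p·2 + (1−p)·10 ⟹ 3 + 6p = 10 + (-8)p ⟹ p = 1/2.
Player A indifferent between Cooperate and Defect: q·7 + (1−q)·9 = q·9 + (1−q)·1 ⟹ 9 + (-2)q = 1 + 8q ⟹ q = 4/5.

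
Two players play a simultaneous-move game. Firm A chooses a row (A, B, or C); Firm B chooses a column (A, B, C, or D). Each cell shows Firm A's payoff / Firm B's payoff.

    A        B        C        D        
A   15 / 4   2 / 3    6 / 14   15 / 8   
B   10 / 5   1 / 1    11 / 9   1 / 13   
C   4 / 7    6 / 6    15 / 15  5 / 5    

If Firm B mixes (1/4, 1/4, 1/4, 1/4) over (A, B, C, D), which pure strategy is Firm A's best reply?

A

Firm A's best reply maximizes expected payoff against the mix.
A: (1/4)·15 + (1/4)·2 + (1/4)·6 + (1/4)·15 = 19/2
B: (1/4)·10 + (1/4)·1 + (1/4)·11 + (1/4)·1 = 23/4
C: (1/4)·4 + (1/4)·6 + (1/4)·15 + (1/4)·5 = 15/2
Highest expected payoff is 19/2, from A.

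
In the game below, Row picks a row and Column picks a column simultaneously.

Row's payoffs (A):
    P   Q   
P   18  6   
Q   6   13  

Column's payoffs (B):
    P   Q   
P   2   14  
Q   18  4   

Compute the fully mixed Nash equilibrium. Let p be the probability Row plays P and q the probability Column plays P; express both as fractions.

p = 7/13, q = 7/19

Each player's mixing probability is pinned down by making the *other* player indifferent.
Column indifferent between P and Q: p·2 + (1−p)·18 = p·14 + (1−p)·4 ⟹ 18 + (-16)p = 4 + 10p ⟹ p = 7/13.
Row indifferent between P and Q: q·18 + (1−q)·6 = q·6 + (1−q)·13 ⟹ 6 + 12q = 13 + (-7)q ⟹ q = 7/19.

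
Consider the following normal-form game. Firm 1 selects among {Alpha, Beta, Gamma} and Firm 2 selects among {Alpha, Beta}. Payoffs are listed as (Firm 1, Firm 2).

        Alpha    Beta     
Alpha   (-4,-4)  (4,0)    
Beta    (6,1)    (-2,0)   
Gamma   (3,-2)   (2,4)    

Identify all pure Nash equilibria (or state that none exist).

(Alpha, Beta) and (Beta, Alpha)

A profile is a Nash equilibrium when each player is best-responding to the other.
Firm 1's best responses — vs Alpha: Beta (payoff 6); vs Beta: Alpha (payoff 4).
Firm 2's best responses — vs Alpha: Beta (payoff 0); vs Beta: Alpha (payoff 1); vs Gamma: Beta (payoff 4).
Mutual best responses occur at (Alpha, Beta) and (Beta, Alpha); at each, neither player gains by switching.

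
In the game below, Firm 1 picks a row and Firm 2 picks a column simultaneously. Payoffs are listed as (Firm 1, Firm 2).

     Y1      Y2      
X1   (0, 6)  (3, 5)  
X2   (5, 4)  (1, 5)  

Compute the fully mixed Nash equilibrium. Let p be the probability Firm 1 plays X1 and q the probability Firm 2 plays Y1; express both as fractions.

p = 1/2, q = 2/7

In a mixed NE each player is indifferent between their pure strategies, so the opponent's mix sets the indifference.
Firm 2 indifferent between Y1 and Y2: p·6 + (1−p)·4 = p·5 + (1−p)·5 ⟹ 4 + 2p = 5 + 0p ⟹ p = 1/2.
Firm 1 indifferent between X1 and X2: q·0 + (1−q)·3 = q·5 + (1−q)·1 ⟹ 3 + (-3)q = 1 + 4q ⟹ q = 2/7.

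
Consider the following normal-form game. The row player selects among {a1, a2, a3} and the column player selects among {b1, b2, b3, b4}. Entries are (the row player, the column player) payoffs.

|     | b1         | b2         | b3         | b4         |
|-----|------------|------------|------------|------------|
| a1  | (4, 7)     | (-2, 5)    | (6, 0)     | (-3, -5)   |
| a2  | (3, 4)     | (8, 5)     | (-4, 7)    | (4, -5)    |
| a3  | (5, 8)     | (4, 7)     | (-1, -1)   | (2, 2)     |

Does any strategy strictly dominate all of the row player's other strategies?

Check whether one of the row player's strategies beats all alternatives regardless of what the opponent does.
a1 is not dominant: against b1, a3 gives 5 > 4.
a2 is not dominant: against b1, a1 gives 4 > 3.
a3 is not dominant: against b2, a2 gives 8 > 4.
No single strategy is best against every opponent action.

No strictly dominant strategy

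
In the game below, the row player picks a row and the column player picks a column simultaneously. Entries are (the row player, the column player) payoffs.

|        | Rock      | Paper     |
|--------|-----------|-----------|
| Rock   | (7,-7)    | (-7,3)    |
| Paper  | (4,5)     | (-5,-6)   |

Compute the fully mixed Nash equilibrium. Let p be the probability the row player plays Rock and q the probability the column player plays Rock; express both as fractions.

p = 11/21, q = 2/5

In a mixed NE each player is indifferent between their pure strategies, so the opponent's mix sets the indifference.
The column player indifferent between Rock and Paper: p·(-7) + (1−p)·5 = p·3 + (1−p)·(-6) ⟹ 5 + (-12)p = (-6) + 9p ⟹ p = 11/21.
The row player indifferent between Rock and Paper: q·7 + (1−q)·(-7) = q·4 + (1−q)·(-5) ⟹ (-7) + 14q = (-5) + 9q ⟹ q = 2/5.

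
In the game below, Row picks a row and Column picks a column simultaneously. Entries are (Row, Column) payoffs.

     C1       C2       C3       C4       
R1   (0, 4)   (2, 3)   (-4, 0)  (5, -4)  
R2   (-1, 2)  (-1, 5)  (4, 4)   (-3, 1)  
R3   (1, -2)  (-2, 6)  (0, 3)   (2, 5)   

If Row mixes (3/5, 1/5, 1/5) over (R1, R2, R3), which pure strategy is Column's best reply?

Compute Column's expected payoff from each pure strategy against the given mix.
C1: (3/5)·4 + (1/5)·2 + (1/5)·(-2) = 12/5
C2: (3/5)·3 + (1/5)·5 + (1/5)·6 = 4
C3: (3/5)·0 + (1/5)·4 + (1/5)·3 = 7/5
C4: (3/5)·(-4) + (1/5)·1 + (1/5)·5 = -6/5
Highest expected payoff is 4, from C2.

C2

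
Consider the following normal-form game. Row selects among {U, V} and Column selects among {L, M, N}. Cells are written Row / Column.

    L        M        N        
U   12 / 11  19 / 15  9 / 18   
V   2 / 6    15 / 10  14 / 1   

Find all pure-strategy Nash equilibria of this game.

Check mutual best responses: a cell is a NE iff neither player can gain by unilaterally deviating.
Row's best responses — vs L: U (payoff 12); vs M: U (payoff 19); vs N: V (payoff 14).
Column's best responses — vs U: N (payoff 18); vs V: M (payoff 10).
No cell has both players best-responding. For instance, Row's best reply to M is U, but against U Column prefers N over M.

There is no pure-strategy Nash equilibrium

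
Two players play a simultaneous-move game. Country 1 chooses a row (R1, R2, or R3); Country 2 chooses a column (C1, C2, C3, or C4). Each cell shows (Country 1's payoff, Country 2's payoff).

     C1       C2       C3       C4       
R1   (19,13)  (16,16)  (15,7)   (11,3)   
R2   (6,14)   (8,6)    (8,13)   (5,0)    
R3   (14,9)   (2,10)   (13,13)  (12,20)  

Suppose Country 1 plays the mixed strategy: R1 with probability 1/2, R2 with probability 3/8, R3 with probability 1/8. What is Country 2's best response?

C1

Compute Country 2's expected payoff from each pure strategy against the given mix.
C1: (1/2)·13 + (3/8)·14 + (1/8)·9 = 103/8
C2: (1/2)·16 + (3/8)·6 + (1/8)·10 = 23/2
C3: (1/2)·7 + (3/8)·13 + (1/8)·13 = 10
C4: (1/2)·3 + (3/8)·0 + (1/8)·20 = 4
Highest expected payoff is 103/8, from C1.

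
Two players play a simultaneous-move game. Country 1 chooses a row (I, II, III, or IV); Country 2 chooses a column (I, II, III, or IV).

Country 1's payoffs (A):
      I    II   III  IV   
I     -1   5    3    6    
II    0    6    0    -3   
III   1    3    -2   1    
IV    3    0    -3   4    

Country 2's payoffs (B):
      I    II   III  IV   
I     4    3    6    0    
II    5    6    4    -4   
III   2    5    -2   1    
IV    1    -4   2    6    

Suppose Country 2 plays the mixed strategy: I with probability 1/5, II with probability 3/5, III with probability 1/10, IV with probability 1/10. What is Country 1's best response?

Country 1's best reply maximizes expected payoff against the mix.
I: (1/5)·(-1) + (3/5)·5 + (1/10)·3 + (1/10)·6 = 37/10
II: (1/5)·0 + (3/5)·6 + (1/10)·0 + (1/10)·(-3) = 33/10
III: (1/5)·1 + (3/5)·3 + (1/10)·(-2) + (1/10)·1 = 19/10
IV: (1/5)·3 + (3/5)·0 + (1/10)·(-3) + (1/10)·4 = 7/10
Highest expected payoff is 37/10, from I.

I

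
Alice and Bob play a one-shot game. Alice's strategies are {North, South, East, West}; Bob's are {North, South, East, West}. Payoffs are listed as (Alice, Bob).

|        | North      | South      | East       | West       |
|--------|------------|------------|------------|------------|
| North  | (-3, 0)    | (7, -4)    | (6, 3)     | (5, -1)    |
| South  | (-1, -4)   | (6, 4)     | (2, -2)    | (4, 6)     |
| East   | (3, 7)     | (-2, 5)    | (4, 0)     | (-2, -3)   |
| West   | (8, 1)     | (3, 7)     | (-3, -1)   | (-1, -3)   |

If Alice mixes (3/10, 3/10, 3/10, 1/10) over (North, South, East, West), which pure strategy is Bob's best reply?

South

Compute Bob's expected payoff from each pure strategy against the given mix.
North: (3/10)·0 + (3/10)·(-4) + (3/10)·7 + (1/10)·1 = 1
South: (3/10)·(-4) + (3/10)·4 + (3/10)·5 + (1/10)·7 = 11/5
East: (3/10)·3 + (3/10)·(-2) + (3/10)·0 + (1/10)·(-1) = 1/5
West: (3/10)·(-1) + (3/10)·6 + (3/10)·(-3) + (1/10)·(-3) = 3/10
Highest expected payoff is 11/5, from South.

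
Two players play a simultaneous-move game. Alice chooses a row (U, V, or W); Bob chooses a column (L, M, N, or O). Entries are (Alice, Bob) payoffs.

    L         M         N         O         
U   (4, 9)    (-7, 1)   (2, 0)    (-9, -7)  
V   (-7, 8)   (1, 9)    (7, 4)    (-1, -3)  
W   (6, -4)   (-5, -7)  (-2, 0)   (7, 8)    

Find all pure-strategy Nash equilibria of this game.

Check mutual best responses: a cell is a NE iff neither player can gain by unilaterally deviating.
Alice's best responses — vs L: W (payoff 6); vs M: V (payoff 1); vs N: V (payoff 7); vs O: W (payoff 7).
Bob's best responses — vs U: L (payoff 9); vs V: M (payoff 9); vs W: O (payoff 8).
Mutual best responses occur at (V, M) and (W, O); at each, neither player gains by switching.

(V, M) and (W, O)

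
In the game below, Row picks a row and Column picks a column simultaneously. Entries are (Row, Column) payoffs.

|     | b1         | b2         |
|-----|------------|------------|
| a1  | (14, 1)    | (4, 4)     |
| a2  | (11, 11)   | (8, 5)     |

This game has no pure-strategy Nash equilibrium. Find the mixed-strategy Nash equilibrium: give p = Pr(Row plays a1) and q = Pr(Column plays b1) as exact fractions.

In a mixed NE each player is indifferent between their pure strategies, so the opponent's mix sets the indifference.
Column indifferent between b1 and b2: p·1 + (1−p)·11 = p·4 + (1−p)·5 ⟹ 11 + (-10)p = 5 + (-1)p ⟹ p = 2/3.
Row indifferent between a1 and a2: q·14 + (1−q)·4 = q·11 + (1−q)·8 ⟹ 4 + 10q = 8 + 3q ⟹ q = 4/7.

p = 2/3, q = 4/7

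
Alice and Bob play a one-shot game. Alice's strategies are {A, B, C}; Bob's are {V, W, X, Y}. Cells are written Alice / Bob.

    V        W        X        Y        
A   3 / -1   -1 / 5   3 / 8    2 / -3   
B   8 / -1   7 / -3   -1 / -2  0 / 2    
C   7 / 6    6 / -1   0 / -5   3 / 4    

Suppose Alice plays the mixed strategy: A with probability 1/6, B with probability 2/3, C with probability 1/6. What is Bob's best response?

Compute Bob's expected payoff from each pure strategy against the given mix.
V: (1/6)·(-1) + (2/3)·(-1) + (1/6)·6 = 1/6
W: (1/6)·5 + (2/3)·(-3) + (1/6)·(-1) = -4/3
X: (1/6)·8 + (2/3)·(-2) + (1/6)·(-5) = -5/6
Y: (1/6)·(-3) + (2/3)·2 + (1/6)·4 = 3/2
Highest expected payoff is 3/2, from Y.

Y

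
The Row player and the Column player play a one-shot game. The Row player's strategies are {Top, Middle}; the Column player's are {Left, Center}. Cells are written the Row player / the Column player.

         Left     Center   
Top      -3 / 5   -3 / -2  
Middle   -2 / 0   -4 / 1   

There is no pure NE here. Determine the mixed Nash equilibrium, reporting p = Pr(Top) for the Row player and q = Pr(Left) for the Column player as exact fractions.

p = 1/8, q = 1/2

Each player's mixing probability is pinned down by making the *other* player indifferent.
The Column player indifferent between Left and Center: p·5 + (1−p)·0 = p·(-2) + (1−p)·1 ⟹ 0 + 5p = 1 + (-3)p ⟹ p = 1/8.
The Row player indifferent between Top and Middle: q·(-3) + (1−q)·(-3) = q·(-2) + (1−q)·(-4) ⟹ (-3) + 0q = (-4) + 2q ⟹ q = 1/2.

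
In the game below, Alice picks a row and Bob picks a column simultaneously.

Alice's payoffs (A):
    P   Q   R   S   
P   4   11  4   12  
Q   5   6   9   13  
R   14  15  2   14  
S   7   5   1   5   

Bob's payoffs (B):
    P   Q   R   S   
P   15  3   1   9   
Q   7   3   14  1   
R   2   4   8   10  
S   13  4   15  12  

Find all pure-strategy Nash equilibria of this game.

Check mutual best responses: a cell is a NE iff neither player can gain by unilaterally deviating.
Alice's best responses — vs P: R (payoff 14); vs Q: R (payoff 15); vs R: Q (payoff 9); vs S: R (payoff 14).
Bob's best responses — vs P: P (payoff 15); vs Q: R (payoff 14); vs R: S (payoff 10); vs S: R (payoff 15).
Mutual best responses occur at (Q, R) and (R, S); at each, neither player gains by switching.

(Q, R) and (R, S)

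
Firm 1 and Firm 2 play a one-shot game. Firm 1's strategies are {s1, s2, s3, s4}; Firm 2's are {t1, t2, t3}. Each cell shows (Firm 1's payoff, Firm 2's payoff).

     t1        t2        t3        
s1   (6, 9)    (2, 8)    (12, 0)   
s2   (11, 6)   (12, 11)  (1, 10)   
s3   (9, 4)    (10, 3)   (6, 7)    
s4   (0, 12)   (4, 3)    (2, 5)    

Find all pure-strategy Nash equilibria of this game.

(s2, t2)

A profile is a Nash equilibrium when each player is best-responding to the other.
Firm 1's best responses — vs t1: s2 (payoff 11); vs t2: s2 (payoff 12); vs t3: s1 (payoff 12).
Firm 2's best responses — vs s1: t1 (payoff 9); vs s2: t2 (payoff 11); vs s3: t3 (payoff 7); vs s4: t1 (payoff 12).
The only mutual best response is (s2, t2); neither player gains by switching there.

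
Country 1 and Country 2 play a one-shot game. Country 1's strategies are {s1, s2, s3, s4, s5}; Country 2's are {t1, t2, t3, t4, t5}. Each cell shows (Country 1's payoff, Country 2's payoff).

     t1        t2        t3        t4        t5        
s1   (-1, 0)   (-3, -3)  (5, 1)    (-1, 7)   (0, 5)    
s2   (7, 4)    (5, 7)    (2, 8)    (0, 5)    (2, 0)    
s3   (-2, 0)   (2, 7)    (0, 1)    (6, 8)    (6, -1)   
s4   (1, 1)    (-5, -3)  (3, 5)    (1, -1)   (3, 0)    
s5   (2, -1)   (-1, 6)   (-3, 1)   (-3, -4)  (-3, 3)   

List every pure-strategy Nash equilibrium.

Check mutual best responses: a cell is a NE iff neither player can gain by unilaterally deviating.
Country 1's best responses — vs t1: s2 (payoff 7); vs t2: s2 (payoff 5); vs t3: s1 (payoff 5); vs t4: s3 (payoff 6); vs t5: s3 (payoff 6).
Country 2's best responses — vs s1: t4 (payoff 7); vs s2: t3 (payoff 8); vs s3: t4 (payoff 8); vs s4: t3 (payoff 5); vs s5: t2 (payoff 6).
The only mutual best response is (s3, t4); neither player gains by switching there.

(s3, t4)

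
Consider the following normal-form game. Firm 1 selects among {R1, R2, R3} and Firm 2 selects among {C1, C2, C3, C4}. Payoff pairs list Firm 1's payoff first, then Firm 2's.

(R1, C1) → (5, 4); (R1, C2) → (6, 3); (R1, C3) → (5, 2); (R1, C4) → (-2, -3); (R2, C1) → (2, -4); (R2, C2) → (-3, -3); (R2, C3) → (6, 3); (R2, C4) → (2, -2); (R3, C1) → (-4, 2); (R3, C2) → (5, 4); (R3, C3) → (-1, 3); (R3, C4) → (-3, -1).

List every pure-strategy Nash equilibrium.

A profile is a Nash equilibrium when each player is best-responding to the other.
Firm 1's best responses — vs C1: R1 (payoff 5); vs C2: R1 (payoff 6); vs C3: R2 (payoff 6); vs C4: R2 (payoff 2).
Firm 2's best responses — vs R1: C1 (payoff 4); vs R2: C3 (payoff 3); vs R3: C2 (payoff 4).
Mutual best responses occur at (R1, C1) and (R2, C3); at each, neither player gains by switching.

(R1, C1) and (R2, C3)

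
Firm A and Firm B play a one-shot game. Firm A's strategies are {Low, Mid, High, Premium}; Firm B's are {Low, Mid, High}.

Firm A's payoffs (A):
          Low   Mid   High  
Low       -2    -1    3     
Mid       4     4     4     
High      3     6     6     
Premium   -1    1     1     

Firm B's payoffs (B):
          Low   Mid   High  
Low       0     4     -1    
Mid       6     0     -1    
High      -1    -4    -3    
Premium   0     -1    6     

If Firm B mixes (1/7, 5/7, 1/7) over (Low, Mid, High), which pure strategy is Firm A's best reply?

High

Firm A's best reply maximizes expected payoff against the mix.
Low: (1/7)·(-2) + (5/7)·(-1) + (1/7)·3 = -4/7
Mid: (1/7)·4 + (5/7)·4 + (1/7)·4 = 4
High: (1/7)·3 + (5/7)·6 + (1/7)·6 = 39/7
Premium: (1/7)·(-1) + (5/7)·1 + (1/7)·1 = 5/7
Highest expected payoff is 39/7, from High.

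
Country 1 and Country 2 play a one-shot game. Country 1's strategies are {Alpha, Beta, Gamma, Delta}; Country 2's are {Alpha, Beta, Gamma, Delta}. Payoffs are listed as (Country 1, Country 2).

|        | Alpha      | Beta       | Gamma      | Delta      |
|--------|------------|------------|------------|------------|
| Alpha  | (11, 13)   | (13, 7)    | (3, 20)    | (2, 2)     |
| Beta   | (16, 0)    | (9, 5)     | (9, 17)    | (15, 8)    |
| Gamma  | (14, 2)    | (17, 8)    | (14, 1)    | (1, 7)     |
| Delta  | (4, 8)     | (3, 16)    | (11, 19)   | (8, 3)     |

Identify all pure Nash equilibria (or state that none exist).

(Gamma, Beta)

A profile is a Nash equilibrium when each player is best-responding to the other.
Country 1's best responses — vs Alpha: Beta (payoff 16); vs Beta: Gamma (payoff 17); vs Gamma: Gamma (payoff 14); vs Delta: Beta (payoff 15).
Country 2's best responses — vs Alpha: Gamma (payoff 20); vs Beta: Gamma (payoff 17); vs Gamma: Beta (payoff 8); vs Delta: Gamma (payoff 19).
The only mutual best response is (Gamma, Beta); neither player gains by switching there.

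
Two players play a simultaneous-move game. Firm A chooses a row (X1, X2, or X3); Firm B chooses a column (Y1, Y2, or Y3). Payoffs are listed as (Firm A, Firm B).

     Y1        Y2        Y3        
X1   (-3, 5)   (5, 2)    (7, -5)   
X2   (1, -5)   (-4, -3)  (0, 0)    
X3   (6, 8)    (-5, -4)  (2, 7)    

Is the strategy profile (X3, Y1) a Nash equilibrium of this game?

Yes

Holding Firm B at Y1: Firm A gets 6 from X3, versus -3 from X1, 1 from X2. No profitable deviation for Firm A.
Holding Firm A at X3: Firm B gets 8 from Y1, versus -4 from Y2, 7 from Y3. No profitable deviation for Firm B either.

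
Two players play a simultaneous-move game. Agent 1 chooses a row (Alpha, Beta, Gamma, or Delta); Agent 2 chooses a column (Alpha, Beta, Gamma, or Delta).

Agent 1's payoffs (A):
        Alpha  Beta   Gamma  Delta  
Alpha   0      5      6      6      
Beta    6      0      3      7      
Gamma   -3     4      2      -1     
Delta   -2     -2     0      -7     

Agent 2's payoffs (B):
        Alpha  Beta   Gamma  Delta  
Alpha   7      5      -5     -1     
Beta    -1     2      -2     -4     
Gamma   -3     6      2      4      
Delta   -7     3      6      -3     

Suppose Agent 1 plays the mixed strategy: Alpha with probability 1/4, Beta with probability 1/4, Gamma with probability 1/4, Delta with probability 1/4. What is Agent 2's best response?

Agent 2's best reply maximizes expected payoff against the mix.
Alpha: (1/4)·7 + (1/4)·(-1) + (1/4)·(-3) + (1/4)·(-7) = -1
Beta: (1/4)·5 + (1/4)·2 + (1/4)·6 + (1/4)·3 = 4
Gamma: (1/4)·(-5) + (1/4)·(-2) + (1/4)·2 + (1/4)·6 = 1/4
Delta: (1/4)·(-1) + (1/4)·(-4) + (1/4)·4 + (1/4)·(-3) = -1
Highest expected payoff is 4, from Beta.

Beta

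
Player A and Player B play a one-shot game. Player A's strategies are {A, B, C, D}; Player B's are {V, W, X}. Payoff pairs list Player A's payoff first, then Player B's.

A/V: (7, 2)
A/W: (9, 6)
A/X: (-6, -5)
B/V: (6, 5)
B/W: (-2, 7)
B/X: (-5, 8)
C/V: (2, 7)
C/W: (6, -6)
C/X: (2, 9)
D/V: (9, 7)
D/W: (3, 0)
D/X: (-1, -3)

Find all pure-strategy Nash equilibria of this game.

(A, W), (C, X), and (D, V)

Find each player's best response to every opponent strategy; NE are the intersections.
Player A's best responses — vs V: D (payoff 9); vs W: A (payoff 9); vs X: C (payoff 2).
Player B's best responses — vs A: W (payoff 6); vs B: X (payoff 8); vs C: X (payoff 9); vs D: V (payoff 7).
Mutual best responses occur at (A, W), (C, X), and (D, V); at each, neither player gains by switching.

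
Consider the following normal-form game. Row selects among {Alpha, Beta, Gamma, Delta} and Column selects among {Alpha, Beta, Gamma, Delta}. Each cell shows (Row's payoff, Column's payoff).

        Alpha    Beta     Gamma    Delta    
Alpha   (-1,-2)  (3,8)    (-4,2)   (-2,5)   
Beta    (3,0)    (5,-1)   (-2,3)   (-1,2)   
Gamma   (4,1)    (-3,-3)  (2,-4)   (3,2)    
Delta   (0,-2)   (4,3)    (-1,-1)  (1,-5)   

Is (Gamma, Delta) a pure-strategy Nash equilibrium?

Yes

Holding Column at Delta: Row gets 3 from Gamma, versus -2 from Alpha, -1 from Beta, 1 from Delta. No profitable deviation for Row.
Holding Row at Gamma: Column gets 2 from Delta, versus 1 from Alpha, -3 from Beta, -4 from Gamma. No profitable deviation for Column either.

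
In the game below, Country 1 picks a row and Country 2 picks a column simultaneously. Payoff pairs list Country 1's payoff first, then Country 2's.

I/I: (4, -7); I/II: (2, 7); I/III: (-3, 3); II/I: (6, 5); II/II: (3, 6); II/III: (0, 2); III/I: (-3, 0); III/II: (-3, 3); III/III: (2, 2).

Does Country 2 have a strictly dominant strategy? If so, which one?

II

A strategy is strictly dominant if it gives Country 2 a strictly higher payoff than every other strategy, against every choice by the opponent.
II strictly dominates: vs I: 7 > each of {-7, 3}; vs II: 6 > each of {5, 2}; vs III: 3 > each of {0, 2}.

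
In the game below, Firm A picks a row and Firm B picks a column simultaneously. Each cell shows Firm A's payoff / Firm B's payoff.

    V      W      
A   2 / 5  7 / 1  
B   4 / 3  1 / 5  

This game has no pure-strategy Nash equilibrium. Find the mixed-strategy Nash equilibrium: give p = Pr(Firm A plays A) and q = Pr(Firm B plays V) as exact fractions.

p = 1/3, q = 3/4

Each player's mixing probability is pinned down by making the *other* player indifferent.
Firm B indifferent between V and W: p·5 + (1−p)·3 = p·1 + (1−p)·5 ⟹ 3 + 2p = 5 + (-4)p ⟹ p = 1/3.
Firm A indifferent between A and B: q·2 + (1−q)·7 = q·4 + (1−q)·1 ⟹ 7 + (-5)q = 1 + 3q ⟹ q = 3/4.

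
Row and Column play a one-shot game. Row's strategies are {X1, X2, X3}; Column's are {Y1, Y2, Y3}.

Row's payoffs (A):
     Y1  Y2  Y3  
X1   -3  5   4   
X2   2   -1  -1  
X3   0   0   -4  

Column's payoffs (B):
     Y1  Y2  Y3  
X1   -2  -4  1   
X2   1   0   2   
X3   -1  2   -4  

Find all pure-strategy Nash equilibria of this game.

(X1, Y3)

A profile is a Nash equilibrium when each player is best-responding to the other.
Row's best responses — vs Y1: X2 (payoff 2); vs Y2: X1 (payoff 5); vs Y3: X1 (payoff 4).
Column's best responses — vs X1: Y3 (payoff 1); vs X2: Y3 (payoff 2); vs X3: Y2 (payoff 2).
The only mutual best response is (X1, Y3); neither player gains by switching there.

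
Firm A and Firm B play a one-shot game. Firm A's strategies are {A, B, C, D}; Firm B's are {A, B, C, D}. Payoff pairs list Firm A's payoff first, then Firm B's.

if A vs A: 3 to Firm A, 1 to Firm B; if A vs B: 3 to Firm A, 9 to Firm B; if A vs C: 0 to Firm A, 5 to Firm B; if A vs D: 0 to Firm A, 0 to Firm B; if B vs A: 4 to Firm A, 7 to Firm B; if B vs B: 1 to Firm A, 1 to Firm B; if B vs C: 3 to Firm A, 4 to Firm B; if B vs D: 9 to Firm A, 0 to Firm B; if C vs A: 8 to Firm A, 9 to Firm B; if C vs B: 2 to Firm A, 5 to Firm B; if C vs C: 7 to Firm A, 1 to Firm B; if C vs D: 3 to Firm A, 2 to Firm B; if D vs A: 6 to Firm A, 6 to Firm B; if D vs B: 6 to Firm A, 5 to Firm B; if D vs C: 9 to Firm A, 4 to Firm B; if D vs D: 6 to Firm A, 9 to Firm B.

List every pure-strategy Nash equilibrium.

Check mutual best responses: a cell is a NE iff neither player can gain by unilaterally deviating.
Firm A's best responses — vs A: C (payoff 8); vs B: D (payoff 6); vs C: D (payoff 9); vs D: B (payoff 9).
Firm B's best responses — vs A: B (payoff 9); vs B: A (payoff 7); vs C: A (payoff 9); vs D: D (payoff 9).
The only mutual best response is (C, A); neither player gains by switching there.

(C, A)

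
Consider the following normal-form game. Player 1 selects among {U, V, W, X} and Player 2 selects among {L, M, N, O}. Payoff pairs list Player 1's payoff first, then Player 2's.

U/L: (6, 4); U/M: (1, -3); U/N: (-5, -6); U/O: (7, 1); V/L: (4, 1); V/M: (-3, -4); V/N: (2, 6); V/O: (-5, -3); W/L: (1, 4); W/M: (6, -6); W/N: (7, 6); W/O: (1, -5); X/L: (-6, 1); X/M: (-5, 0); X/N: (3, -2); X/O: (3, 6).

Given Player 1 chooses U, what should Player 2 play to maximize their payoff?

L

With Player 1 fixed at U, Player 2's payoffs are: L → 4, M → -3, N → -6, O → 1.
The maximum is 4, achieved by L.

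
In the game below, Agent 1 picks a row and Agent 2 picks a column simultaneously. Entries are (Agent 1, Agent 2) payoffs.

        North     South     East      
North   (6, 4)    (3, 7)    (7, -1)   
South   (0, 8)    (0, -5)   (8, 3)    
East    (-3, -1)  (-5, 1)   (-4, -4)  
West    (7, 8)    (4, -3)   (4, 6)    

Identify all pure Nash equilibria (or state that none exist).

(West, North)

A profile is a Nash equilibrium when each player is best-responding to the other.
Agent 1's best responses — vs North: West (payoff 7); vs South: West (payoff 4); vs East: South (payoff 8).
Agent 2's best responses — vs North: South (payoff 7); vs South: North (payoff 8); vs East: South (payoff 1); vs West: North (payoff 8).
The only mutual best response is (West, North); neither player gains by switching there.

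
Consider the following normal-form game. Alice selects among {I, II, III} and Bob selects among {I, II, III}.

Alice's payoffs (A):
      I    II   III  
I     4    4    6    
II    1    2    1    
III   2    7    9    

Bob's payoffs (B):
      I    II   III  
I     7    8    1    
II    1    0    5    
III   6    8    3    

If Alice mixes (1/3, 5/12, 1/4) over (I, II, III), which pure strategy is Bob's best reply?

Compute Bob's expected payoff from each pure strategy against the given mix.
I: (1/3)·7 + (5/12)·1 + (1/4)·6 = 17/4
II: (1/3)·8 + (5/12)·0 + (1/4)·8 = 14/3
III: (1/3)·1 + (5/12)·5 + (1/4)·3 = 19/6
Highest expected payoff is 14/3, from II.

II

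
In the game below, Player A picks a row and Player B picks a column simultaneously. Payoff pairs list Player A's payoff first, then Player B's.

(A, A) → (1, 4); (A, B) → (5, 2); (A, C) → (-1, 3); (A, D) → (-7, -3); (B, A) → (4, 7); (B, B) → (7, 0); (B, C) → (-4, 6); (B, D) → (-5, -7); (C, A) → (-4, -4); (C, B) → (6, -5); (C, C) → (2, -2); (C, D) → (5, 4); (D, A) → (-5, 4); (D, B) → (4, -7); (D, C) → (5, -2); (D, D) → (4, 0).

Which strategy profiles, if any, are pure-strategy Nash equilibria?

Check mutual best responses: a cell is a NE iff neither player can gain by unilaterally deviating.
Player A's best responses — vs A: B (payoff 4); vs B: B (payoff 7); vs C: D (payoff 5); vs D: C (payoff 5).
Player B's best responses — vs A: A (payoff 4); vs B: A (payoff 7); vs C: D (payoff 4); vs D: A (payoff 4).
Mutual best responses occur at (B, A) and (C, D); at each, neither player gains by switching.

(B, A) and (C, D)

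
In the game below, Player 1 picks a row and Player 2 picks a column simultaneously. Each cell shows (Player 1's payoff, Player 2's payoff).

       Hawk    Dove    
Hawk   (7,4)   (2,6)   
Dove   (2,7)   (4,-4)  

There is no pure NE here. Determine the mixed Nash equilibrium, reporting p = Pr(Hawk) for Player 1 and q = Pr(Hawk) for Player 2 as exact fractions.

Each player's mixing probability is pinned down by making the *other* player indifferent.
Player 2 indifferent between Hawk and Dove: p·4 + (1−p)·7 = p·6 + (1−p)·(-4) ⟹ 7 + (-3)p = (-4) + 10p ⟹ p = 11/13.
Player 1 indifferent between Hawk and Dove: q·7 + (1−q)·2 = q·2 + (1−q)·4 ⟹ 2 + 5q = 4 + (-2)q ⟹ q = 2/7.

p = 11/13, q = 2/7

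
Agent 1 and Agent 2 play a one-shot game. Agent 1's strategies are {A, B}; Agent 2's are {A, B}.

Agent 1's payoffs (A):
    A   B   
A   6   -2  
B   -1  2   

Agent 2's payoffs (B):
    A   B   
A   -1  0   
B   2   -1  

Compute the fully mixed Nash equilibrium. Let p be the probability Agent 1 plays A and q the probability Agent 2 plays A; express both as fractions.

Each player's mixing probability is pinned down by making the *other* player indifferent.
Agent 2 indifferent between A and B: p·(-1) + (1−p)·2 = p·0 + (1−p)·(-1) ⟹ 2 + (-3)p = (-1) + 1p ⟹ p = 3/4.
Agent 1 indifferent between A and B: q·6 + (1−q)·(-2) = q·(-1) + (1−q)·2 ⟹ (-2) + 8q = 2 + (-3)q ⟹ q = 4/11.

p = 3/4, q = 4/11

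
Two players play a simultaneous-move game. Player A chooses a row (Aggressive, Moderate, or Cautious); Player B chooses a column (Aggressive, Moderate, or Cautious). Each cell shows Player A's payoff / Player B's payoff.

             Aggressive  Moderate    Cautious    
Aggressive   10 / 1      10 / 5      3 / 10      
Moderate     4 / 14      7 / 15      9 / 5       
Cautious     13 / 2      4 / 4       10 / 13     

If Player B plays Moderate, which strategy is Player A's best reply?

Aggressive

With Player B fixed at Moderate, Player A's payoffs are: Aggressive → 10, Moderate → 7, Cautious → 4.
The maximum is 10, achieved by Aggressive.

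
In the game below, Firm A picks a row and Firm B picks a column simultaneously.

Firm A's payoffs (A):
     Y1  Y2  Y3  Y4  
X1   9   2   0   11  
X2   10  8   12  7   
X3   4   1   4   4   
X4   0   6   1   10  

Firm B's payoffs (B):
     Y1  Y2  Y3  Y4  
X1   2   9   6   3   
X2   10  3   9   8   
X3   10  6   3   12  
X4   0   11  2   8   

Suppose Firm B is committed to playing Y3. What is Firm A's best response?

X2

With Firm B fixed at Y3, Firm A's payoffs are: X1 → 0, X2 → 12, X3 → 4, X4 → 1.
The maximum is 12, achieved by X2.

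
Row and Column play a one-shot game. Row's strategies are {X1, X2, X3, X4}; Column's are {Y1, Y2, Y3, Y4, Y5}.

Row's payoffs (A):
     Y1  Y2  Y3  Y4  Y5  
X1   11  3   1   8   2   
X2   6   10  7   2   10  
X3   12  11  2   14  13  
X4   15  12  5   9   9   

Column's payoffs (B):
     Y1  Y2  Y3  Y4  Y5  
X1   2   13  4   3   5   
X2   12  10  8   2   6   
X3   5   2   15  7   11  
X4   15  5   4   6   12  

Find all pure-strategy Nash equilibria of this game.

(X4, Y1)

A profile is a Nash equilibrium when each player is best-responding to the other.
Row's best responses — vs Y1: X4 (payoff 15); vs Y2: X4 (payoff 12); vs Y3: X2 (payoff 7); vs Y4: X3 (payoff 14); vs Y5: X3 (payoff 13).
Column's best responses — vs X1: Y2 (payoff 13); vs X2: Y1 (payoff 12); vs X3: Y3 (payoff 15); vs X4: Y1 (payoff 15).
The only mutual best response is (X4, Y1); neither player gains by switching there.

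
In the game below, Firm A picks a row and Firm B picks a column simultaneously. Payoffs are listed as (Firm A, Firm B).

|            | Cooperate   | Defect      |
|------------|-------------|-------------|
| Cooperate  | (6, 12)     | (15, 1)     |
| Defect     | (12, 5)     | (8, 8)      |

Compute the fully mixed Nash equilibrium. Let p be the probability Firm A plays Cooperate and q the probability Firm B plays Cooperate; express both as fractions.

Each player's mixing probability is pinned down by making the *other* player indifferent.
Firm B indifferent between Cooperate and Defect: p·12 + (1−p)·5 = p·1 + (1−p)·8 ⟹ 5 + 7p = 8 + (-7)p ⟹ p = 3/14.
Firm A indifferent between Cooperate and Defect: q·6 + (1−q)·15 = q·12 + (1−q)·8 ⟹ 15 + (-9)q = 8 + 4q ⟹ q = 7/13.

p = 3/14, q = 7/13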